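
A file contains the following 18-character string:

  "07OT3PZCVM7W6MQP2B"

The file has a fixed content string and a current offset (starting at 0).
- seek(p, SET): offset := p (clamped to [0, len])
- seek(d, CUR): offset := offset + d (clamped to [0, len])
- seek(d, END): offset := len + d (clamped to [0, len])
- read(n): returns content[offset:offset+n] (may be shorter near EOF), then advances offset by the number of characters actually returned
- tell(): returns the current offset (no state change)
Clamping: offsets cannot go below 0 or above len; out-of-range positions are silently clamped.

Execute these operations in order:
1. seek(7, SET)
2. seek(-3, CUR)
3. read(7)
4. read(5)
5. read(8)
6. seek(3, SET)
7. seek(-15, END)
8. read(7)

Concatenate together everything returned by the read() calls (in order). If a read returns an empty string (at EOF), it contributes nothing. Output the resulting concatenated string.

After 1 (seek(7, SET)): offset=7
After 2 (seek(-3, CUR)): offset=4
After 3 (read(7)): returned '3PZCVM7', offset=11
After 4 (read(5)): returned 'W6MQP', offset=16
After 5 (read(8)): returned '2B', offset=18
After 6 (seek(3, SET)): offset=3
After 7 (seek(-15, END)): offset=3
After 8 (read(7)): returned 'T3PZCVM', offset=10

Answer: 3PZCVM7W6MQP2BT3PZCVM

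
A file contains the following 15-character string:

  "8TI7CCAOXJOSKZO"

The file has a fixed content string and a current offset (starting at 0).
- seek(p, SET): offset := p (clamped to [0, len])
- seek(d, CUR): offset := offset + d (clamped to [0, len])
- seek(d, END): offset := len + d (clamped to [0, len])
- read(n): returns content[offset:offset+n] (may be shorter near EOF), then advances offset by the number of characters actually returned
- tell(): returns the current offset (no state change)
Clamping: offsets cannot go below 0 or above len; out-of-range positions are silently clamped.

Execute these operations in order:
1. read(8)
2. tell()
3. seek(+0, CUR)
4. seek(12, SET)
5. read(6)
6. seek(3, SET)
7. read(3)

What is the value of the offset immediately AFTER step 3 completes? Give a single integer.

Answer: 8

Derivation:
After 1 (read(8)): returned '8TI7CCAO', offset=8
After 2 (tell()): offset=8
After 3 (seek(+0, CUR)): offset=8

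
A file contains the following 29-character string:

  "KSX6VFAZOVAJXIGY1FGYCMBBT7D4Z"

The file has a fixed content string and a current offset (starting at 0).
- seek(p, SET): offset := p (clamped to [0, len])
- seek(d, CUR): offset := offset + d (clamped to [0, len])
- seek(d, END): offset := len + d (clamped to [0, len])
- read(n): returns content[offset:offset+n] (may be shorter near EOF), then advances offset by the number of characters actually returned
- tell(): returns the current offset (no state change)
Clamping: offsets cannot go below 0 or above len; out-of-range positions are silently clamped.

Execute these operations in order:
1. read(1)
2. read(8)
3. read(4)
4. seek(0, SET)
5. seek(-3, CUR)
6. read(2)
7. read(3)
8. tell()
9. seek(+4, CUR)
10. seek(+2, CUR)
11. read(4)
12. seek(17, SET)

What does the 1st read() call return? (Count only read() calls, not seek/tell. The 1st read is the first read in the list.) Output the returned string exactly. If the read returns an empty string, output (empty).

After 1 (read(1)): returned 'K', offset=1
After 2 (read(8)): returned 'SX6VFAZO', offset=9
After 3 (read(4)): returned 'VAJX', offset=13
After 4 (seek(0, SET)): offset=0
After 5 (seek(-3, CUR)): offset=0
After 6 (read(2)): returned 'KS', offset=2
After 7 (read(3)): returned 'X6V', offset=5
After 8 (tell()): offset=5
After 9 (seek(+4, CUR)): offset=9
After 10 (seek(+2, CUR)): offset=11
After 11 (read(4)): returned 'JXIG', offset=15
After 12 (seek(17, SET)): offset=17

Answer: K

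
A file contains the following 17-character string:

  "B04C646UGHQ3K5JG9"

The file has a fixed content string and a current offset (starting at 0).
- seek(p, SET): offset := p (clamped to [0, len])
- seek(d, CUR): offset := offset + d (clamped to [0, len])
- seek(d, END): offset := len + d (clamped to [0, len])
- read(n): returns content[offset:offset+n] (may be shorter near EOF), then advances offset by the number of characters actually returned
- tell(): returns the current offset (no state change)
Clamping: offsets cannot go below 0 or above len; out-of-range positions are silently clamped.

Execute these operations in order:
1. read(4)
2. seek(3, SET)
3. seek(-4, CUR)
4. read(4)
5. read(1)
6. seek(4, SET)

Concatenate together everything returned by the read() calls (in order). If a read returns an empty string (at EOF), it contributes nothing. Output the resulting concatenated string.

After 1 (read(4)): returned 'B04C', offset=4
After 2 (seek(3, SET)): offset=3
After 3 (seek(-4, CUR)): offset=0
After 4 (read(4)): returned 'B04C', offset=4
After 5 (read(1)): returned '6', offset=5
After 6 (seek(4, SET)): offset=4

Answer: B04CB04C6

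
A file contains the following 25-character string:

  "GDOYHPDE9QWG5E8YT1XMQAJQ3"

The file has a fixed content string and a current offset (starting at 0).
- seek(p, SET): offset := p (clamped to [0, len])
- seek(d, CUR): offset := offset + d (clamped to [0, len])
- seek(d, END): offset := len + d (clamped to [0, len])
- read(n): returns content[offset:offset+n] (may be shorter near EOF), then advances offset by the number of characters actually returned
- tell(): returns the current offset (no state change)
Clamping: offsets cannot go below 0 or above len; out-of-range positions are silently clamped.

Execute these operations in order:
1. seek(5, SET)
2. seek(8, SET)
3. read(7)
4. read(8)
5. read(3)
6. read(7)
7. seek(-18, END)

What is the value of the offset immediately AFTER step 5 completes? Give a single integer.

Answer: 25

Derivation:
After 1 (seek(5, SET)): offset=5
After 2 (seek(8, SET)): offset=8
After 3 (read(7)): returned '9QWG5E8', offset=15
After 4 (read(8)): returned 'YT1XMQAJ', offset=23
After 5 (read(3)): returned 'Q3', offset=25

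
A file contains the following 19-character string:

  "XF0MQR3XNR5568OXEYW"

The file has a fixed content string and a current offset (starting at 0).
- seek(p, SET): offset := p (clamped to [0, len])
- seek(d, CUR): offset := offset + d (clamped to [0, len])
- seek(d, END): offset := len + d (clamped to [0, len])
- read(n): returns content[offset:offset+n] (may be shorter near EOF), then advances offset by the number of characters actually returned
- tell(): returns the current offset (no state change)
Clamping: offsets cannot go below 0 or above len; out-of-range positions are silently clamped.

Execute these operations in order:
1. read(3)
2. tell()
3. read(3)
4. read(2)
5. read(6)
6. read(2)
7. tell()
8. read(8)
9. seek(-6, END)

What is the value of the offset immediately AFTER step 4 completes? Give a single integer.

Answer: 8

Derivation:
After 1 (read(3)): returned 'XF0', offset=3
After 2 (tell()): offset=3
After 3 (read(3)): returned 'MQR', offset=6
After 4 (read(2)): returned '3X', offset=8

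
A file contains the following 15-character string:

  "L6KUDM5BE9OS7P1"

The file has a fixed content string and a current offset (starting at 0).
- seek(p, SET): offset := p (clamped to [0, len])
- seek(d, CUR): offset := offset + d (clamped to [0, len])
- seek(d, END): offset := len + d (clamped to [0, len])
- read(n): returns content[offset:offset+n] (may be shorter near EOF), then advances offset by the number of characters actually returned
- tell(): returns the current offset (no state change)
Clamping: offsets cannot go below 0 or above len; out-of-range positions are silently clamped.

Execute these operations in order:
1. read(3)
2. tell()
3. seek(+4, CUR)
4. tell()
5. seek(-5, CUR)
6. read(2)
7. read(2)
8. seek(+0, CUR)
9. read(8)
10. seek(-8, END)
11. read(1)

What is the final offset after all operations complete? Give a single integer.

After 1 (read(3)): returned 'L6K', offset=3
After 2 (tell()): offset=3
After 3 (seek(+4, CUR)): offset=7
After 4 (tell()): offset=7
After 5 (seek(-5, CUR)): offset=2
After 6 (read(2)): returned 'KU', offset=4
After 7 (read(2)): returned 'DM', offset=6
After 8 (seek(+0, CUR)): offset=6
After 9 (read(8)): returned '5BE9OS7P', offset=14
After 10 (seek(-8, END)): offset=7
After 11 (read(1)): returned 'B', offset=8

Answer: 8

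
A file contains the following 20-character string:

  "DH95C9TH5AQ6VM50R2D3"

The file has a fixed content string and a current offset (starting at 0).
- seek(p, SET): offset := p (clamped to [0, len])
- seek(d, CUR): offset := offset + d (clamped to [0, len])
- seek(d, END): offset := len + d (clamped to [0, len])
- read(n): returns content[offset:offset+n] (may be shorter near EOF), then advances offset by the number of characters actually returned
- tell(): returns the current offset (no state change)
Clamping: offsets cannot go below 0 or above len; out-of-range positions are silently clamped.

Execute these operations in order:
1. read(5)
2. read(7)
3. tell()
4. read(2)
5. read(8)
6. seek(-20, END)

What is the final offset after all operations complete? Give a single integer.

After 1 (read(5)): returned 'DH95C', offset=5
After 2 (read(7)): returned '9TH5AQ6', offset=12
After 3 (tell()): offset=12
After 4 (read(2)): returned 'VM', offset=14
After 5 (read(8)): returned '50R2D3', offset=20
After 6 (seek(-20, END)): offset=0

Answer: 0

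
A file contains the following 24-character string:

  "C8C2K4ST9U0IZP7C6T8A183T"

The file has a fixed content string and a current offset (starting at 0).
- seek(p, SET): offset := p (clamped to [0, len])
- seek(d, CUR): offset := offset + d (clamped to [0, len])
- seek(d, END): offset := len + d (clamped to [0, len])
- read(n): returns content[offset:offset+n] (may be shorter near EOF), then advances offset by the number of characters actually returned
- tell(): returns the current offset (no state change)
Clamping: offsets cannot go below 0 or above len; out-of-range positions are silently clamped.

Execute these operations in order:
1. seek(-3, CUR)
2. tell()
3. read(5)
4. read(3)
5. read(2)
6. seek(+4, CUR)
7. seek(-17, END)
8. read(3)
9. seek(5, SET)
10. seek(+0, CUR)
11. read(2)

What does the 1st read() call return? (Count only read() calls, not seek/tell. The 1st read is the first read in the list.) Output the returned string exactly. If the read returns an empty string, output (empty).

Answer: C8C2K

Derivation:
After 1 (seek(-3, CUR)): offset=0
After 2 (tell()): offset=0
After 3 (read(5)): returned 'C8C2K', offset=5
After 4 (read(3)): returned '4ST', offset=8
After 5 (read(2)): returned '9U', offset=10
After 6 (seek(+4, CUR)): offset=14
After 7 (seek(-17, END)): offset=7
After 8 (read(3)): returned 'T9U', offset=10
After 9 (seek(5, SET)): offset=5
After 10 (seek(+0, CUR)): offset=5
After 11 (read(2)): returned '4S', offset=7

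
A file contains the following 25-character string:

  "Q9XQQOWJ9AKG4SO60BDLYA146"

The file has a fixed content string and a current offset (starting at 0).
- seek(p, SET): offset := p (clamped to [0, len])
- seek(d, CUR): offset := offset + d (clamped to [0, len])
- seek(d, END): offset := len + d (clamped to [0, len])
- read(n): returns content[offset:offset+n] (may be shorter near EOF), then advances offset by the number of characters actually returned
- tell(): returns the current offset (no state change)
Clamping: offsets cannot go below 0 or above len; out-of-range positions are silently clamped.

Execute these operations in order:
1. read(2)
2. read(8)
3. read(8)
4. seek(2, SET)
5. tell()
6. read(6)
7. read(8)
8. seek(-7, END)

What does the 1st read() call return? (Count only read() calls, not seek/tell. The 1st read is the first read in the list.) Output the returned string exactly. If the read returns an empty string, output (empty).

After 1 (read(2)): returned 'Q9', offset=2
After 2 (read(8)): returned 'XQQOWJ9A', offset=10
After 3 (read(8)): returned 'KG4SO60B', offset=18
After 4 (seek(2, SET)): offset=2
After 5 (tell()): offset=2
After 6 (read(6)): returned 'XQQOWJ', offset=8
After 7 (read(8)): returned '9AKG4SO6', offset=16
After 8 (seek(-7, END)): offset=18

Answer: Q9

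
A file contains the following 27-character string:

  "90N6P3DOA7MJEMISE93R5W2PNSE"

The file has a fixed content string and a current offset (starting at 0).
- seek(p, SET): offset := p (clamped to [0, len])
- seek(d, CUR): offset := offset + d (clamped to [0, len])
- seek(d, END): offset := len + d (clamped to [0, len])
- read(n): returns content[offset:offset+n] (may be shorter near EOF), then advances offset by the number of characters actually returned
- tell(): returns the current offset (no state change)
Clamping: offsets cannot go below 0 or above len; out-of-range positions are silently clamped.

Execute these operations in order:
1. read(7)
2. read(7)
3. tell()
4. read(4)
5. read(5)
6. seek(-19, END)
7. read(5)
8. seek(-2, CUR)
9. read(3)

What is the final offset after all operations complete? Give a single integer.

After 1 (read(7)): returned '90N6P3D', offset=7
After 2 (read(7)): returned 'OA7MJEM', offset=14
After 3 (tell()): offset=14
After 4 (read(4)): returned 'ISE9', offset=18
After 5 (read(5)): returned '3R5W2', offset=23
After 6 (seek(-19, END)): offset=8
After 7 (read(5)): returned 'A7MJE', offset=13
After 8 (seek(-2, CUR)): offset=11
After 9 (read(3)): returned 'JEM', offset=14

Answer: 14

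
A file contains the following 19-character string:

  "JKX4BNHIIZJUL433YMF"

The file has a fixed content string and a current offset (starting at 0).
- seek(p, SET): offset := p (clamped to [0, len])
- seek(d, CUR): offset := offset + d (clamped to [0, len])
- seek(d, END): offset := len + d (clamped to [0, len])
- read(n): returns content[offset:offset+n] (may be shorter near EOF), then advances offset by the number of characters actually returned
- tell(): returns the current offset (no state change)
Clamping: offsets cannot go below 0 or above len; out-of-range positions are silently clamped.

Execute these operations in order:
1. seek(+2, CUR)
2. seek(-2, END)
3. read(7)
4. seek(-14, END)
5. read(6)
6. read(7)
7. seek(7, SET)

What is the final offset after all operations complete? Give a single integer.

After 1 (seek(+2, CUR)): offset=2
After 2 (seek(-2, END)): offset=17
After 3 (read(7)): returned 'MF', offset=19
After 4 (seek(-14, END)): offset=5
After 5 (read(6)): returned 'NHIIZJ', offset=11
After 6 (read(7)): returned 'UL433YM', offset=18
After 7 (seek(7, SET)): offset=7

Answer: 7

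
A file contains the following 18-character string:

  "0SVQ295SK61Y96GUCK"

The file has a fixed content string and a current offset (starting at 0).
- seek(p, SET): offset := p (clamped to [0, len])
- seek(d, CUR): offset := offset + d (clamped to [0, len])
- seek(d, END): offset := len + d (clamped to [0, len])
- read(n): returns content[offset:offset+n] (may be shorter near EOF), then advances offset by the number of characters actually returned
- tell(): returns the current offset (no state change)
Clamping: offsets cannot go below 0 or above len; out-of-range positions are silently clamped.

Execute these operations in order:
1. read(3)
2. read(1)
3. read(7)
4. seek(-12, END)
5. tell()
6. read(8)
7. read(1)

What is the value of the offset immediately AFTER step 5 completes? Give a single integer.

Answer: 6

Derivation:
After 1 (read(3)): returned '0SV', offset=3
After 2 (read(1)): returned 'Q', offset=4
After 3 (read(7)): returned '295SK61', offset=11
After 4 (seek(-12, END)): offset=6
After 5 (tell()): offset=6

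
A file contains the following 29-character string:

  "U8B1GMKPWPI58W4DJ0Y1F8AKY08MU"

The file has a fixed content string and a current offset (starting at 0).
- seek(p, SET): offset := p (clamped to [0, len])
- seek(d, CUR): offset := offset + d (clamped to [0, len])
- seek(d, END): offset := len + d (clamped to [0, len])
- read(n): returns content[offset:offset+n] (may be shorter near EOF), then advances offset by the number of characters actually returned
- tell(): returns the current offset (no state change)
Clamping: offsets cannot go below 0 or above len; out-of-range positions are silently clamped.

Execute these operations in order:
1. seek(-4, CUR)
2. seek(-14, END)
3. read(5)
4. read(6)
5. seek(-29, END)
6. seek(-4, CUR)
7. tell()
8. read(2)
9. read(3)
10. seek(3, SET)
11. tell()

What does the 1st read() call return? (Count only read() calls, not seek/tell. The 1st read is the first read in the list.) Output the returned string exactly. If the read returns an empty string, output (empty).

Answer: DJ0Y1

Derivation:
After 1 (seek(-4, CUR)): offset=0
After 2 (seek(-14, END)): offset=15
After 3 (read(5)): returned 'DJ0Y1', offset=20
After 4 (read(6)): returned 'F8AKY0', offset=26
After 5 (seek(-29, END)): offset=0
After 6 (seek(-4, CUR)): offset=0
After 7 (tell()): offset=0
After 8 (read(2)): returned 'U8', offset=2
After 9 (read(3)): returned 'B1G', offset=5
After 10 (seek(3, SET)): offset=3
After 11 (tell()): offset=3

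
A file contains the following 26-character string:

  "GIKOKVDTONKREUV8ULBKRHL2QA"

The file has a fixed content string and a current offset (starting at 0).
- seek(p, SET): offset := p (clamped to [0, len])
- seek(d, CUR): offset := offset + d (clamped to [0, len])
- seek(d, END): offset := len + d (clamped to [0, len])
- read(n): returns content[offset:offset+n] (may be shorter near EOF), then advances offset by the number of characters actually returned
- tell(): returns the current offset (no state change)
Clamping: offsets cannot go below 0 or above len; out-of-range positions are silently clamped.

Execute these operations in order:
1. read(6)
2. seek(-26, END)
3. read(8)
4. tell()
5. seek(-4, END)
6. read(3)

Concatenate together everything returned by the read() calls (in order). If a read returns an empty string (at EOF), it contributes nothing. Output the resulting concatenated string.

After 1 (read(6)): returned 'GIKOKV', offset=6
After 2 (seek(-26, END)): offset=0
After 3 (read(8)): returned 'GIKOKVDT', offset=8
After 4 (tell()): offset=8
After 5 (seek(-4, END)): offset=22
After 6 (read(3)): returned 'L2Q', offset=25

Answer: GIKOKVGIKOKVDTL2Q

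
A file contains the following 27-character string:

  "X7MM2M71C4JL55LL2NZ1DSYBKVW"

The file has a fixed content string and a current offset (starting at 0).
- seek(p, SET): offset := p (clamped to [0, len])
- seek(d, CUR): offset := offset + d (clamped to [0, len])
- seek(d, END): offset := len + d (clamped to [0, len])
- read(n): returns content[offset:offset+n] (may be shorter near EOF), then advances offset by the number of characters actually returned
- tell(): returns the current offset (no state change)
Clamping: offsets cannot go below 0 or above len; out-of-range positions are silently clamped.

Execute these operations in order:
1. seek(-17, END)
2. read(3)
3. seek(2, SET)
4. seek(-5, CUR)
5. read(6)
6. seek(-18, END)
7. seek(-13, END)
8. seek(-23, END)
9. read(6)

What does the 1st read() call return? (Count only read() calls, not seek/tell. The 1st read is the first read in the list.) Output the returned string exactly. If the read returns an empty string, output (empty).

After 1 (seek(-17, END)): offset=10
After 2 (read(3)): returned 'JL5', offset=13
After 3 (seek(2, SET)): offset=2
After 4 (seek(-5, CUR)): offset=0
After 5 (read(6)): returned 'X7MM2M', offset=6
After 6 (seek(-18, END)): offset=9
After 7 (seek(-13, END)): offset=14
After 8 (seek(-23, END)): offset=4
After 9 (read(6)): returned '2M71C4', offset=10

Answer: JL5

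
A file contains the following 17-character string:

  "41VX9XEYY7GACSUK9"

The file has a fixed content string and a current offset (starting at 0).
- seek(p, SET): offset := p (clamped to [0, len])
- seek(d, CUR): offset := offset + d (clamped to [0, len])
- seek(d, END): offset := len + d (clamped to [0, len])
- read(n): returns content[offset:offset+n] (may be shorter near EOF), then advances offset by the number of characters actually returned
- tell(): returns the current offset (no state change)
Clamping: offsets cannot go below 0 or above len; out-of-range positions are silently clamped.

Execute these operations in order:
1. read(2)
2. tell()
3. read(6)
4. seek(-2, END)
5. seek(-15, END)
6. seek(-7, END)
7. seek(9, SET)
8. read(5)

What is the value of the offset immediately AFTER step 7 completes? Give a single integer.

After 1 (read(2)): returned '41', offset=2
After 2 (tell()): offset=2
After 3 (read(6)): returned 'VX9XEY', offset=8
After 4 (seek(-2, END)): offset=15
After 5 (seek(-15, END)): offset=2
After 6 (seek(-7, END)): offset=10
After 7 (seek(9, SET)): offset=9

Answer: 9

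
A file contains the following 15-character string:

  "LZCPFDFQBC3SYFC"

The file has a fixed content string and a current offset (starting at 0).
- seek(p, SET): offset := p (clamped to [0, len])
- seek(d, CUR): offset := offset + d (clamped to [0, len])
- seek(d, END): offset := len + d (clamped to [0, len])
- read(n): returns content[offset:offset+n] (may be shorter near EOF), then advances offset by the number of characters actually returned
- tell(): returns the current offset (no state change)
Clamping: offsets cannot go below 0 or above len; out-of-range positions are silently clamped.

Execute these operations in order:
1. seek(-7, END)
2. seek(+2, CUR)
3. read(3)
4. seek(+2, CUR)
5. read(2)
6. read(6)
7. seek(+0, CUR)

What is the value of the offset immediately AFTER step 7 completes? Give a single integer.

After 1 (seek(-7, END)): offset=8
After 2 (seek(+2, CUR)): offset=10
After 3 (read(3)): returned '3SY', offset=13
After 4 (seek(+2, CUR)): offset=15
After 5 (read(2)): returned '', offset=15
After 6 (read(6)): returned '', offset=15
After 7 (seek(+0, CUR)): offset=15

Answer: 15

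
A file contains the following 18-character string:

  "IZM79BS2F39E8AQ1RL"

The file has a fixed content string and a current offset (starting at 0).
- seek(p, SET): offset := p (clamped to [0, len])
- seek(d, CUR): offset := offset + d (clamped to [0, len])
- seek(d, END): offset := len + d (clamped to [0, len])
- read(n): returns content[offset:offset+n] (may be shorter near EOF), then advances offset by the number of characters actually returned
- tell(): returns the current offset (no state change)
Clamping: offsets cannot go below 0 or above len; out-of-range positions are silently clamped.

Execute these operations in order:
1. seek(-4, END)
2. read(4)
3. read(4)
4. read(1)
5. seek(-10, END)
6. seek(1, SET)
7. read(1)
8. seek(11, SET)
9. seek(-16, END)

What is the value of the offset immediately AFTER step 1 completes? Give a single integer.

After 1 (seek(-4, END)): offset=14

Answer: 14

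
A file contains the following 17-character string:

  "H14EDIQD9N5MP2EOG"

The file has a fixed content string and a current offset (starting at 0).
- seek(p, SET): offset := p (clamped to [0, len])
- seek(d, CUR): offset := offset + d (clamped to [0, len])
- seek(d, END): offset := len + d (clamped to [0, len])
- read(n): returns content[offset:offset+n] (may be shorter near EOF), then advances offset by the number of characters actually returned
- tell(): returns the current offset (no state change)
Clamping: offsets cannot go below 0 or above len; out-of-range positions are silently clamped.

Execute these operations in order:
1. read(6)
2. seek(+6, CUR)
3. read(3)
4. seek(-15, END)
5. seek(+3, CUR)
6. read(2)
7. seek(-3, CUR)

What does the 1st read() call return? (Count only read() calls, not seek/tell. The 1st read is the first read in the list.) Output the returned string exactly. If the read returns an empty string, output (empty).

Answer: H14EDI

Derivation:
After 1 (read(6)): returned 'H14EDI', offset=6
After 2 (seek(+6, CUR)): offset=12
After 3 (read(3)): returned 'P2E', offset=15
After 4 (seek(-15, END)): offset=2
After 5 (seek(+3, CUR)): offset=5
After 6 (read(2)): returned 'IQ', offset=7
After 7 (seek(-3, CUR)): offset=4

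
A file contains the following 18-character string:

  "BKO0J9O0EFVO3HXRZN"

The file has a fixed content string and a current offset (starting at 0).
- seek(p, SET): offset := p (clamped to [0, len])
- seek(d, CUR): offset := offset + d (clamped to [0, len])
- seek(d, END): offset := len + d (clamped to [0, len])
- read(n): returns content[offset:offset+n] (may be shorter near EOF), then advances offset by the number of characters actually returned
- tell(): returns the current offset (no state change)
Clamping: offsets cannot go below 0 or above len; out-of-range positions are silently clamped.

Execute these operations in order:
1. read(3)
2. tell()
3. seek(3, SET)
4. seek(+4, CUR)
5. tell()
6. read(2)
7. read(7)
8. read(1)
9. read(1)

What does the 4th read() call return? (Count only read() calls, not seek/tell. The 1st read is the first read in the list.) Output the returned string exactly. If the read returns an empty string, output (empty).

Answer: Z

Derivation:
After 1 (read(3)): returned 'BKO', offset=3
After 2 (tell()): offset=3
After 3 (seek(3, SET)): offset=3
After 4 (seek(+4, CUR)): offset=7
After 5 (tell()): offset=7
After 6 (read(2)): returned '0E', offset=9
After 7 (read(7)): returned 'FVO3HXR', offset=16
After 8 (read(1)): returned 'Z', offset=17
After 9 (read(1)): returned 'N', offset=18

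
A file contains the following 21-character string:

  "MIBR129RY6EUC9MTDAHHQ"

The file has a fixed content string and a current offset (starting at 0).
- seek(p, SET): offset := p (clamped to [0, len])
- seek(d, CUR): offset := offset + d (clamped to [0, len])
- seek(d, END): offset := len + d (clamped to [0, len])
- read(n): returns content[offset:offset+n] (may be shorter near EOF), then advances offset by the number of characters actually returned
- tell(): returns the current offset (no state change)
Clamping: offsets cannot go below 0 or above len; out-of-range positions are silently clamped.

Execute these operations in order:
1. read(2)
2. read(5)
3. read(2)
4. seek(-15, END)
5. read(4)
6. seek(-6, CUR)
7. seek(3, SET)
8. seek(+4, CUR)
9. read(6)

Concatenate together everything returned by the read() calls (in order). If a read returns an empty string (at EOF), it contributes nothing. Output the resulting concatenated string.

Answer: MIBR129RY9RY6RY6EUC

Derivation:
After 1 (read(2)): returned 'MI', offset=2
After 2 (read(5)): returned 'BR129', offset=7
After 3 (read(2)): returned 'RY', offset=9
After 4 (seek(-15, END)): offset=6
After 5 (read(4)): returned '9RY6', offset=10
After 6 (seek(-6, CUR)): offset=4
After 7 (seek(3, SET)): offset=3
After 8 (seek(+4, CUR)): offset=7
After 9 (read(6)): returned 'RY6EUC', offset=13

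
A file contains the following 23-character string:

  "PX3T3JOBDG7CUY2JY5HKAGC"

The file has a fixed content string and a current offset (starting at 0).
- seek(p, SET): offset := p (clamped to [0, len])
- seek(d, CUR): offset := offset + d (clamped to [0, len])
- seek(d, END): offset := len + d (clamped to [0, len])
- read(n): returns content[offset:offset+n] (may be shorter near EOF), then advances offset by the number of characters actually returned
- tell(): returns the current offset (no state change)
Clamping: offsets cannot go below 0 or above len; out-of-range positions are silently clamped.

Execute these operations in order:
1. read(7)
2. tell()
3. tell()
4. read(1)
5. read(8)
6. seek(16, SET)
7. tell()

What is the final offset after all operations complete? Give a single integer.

Answer: 16

Derivation:
After 1 (read(7)): returned 'PX3T3JO', offset=7
After 2 (tell()): offset=7
After 3 (tell()): offset=7
After 4 (read(1)): returned 'B', offset=8
After 5 (read(8)): returned 'DG7CUY2J', offset=16
After 6 (seek(16, SET)): offset=16
After 7 (tell()): offset=16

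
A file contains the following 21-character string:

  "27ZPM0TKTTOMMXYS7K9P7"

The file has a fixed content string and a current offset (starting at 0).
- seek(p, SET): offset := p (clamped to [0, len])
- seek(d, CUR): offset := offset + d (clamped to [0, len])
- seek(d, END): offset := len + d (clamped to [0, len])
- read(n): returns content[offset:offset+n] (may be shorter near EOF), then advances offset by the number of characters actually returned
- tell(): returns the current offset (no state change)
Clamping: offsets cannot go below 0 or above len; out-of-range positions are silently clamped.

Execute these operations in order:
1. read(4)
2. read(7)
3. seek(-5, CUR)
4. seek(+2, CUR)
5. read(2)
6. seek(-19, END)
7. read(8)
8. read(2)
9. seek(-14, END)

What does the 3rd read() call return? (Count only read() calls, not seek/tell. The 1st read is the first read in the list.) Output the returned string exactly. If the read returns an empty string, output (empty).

After 1 (read(4)): returned '27ZP', offset=4
After 2 (read(7)): returned 'M0TKTTO', offset=11
After 3 (seek(-5, CUR)): offset=6
After 4 (seek(+2, CUR)): offset=8
After 5 (read(2)): returned 'TT', offset=10
After 6 (seek(-19, END)): offset=2
After 7 (read(8)): returned 'ZPM0TKTT', offset=10
After 8 (read(2)): returned 'OM', offset=12
After 9 (seek(-14, END)): offset=7

Answer: TT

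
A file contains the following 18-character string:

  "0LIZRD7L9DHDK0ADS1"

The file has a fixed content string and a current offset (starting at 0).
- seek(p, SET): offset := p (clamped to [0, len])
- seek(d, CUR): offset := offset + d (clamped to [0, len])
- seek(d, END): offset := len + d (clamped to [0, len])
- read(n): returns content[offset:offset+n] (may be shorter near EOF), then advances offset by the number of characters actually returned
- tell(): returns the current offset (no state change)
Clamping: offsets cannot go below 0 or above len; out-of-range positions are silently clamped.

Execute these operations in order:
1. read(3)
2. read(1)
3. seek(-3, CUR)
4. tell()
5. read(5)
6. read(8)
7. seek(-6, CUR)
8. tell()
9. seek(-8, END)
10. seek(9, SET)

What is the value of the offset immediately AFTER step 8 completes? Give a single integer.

After 1 (read(3)): returned '0LI', offset=3
After 2 (read(1)): returned 'Z', offset=4
After 3 (seek(-3, CUR)): offset=1
After 4 (tell()): offset=1
After 5 (read(5)): returned 'LIZRD', offset=6
After 6 (read(8)): returned '7L9DHDK0', offset=14
After 7 (seek(-6, CUR)): offset=8
After 8 (tell()): offset=8

Answer: 8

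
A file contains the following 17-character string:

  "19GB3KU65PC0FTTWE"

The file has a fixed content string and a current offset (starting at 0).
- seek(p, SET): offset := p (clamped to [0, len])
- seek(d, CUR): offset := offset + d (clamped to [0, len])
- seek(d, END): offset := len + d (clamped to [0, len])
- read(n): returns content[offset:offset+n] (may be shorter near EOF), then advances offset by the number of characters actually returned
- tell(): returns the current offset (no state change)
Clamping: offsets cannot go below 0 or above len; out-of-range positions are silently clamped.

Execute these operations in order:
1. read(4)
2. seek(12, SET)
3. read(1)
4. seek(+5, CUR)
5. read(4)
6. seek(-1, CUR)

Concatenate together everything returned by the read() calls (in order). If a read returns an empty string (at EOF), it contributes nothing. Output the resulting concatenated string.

After 1 (read(4)): returned '19GB', offset=4
After 2 (seek(12, SET)): offset=12
After 3 (read(1)): returned 'F', offset=13
After 4 (seek(+5, CUR)): offset=17
After 5 (read(4)): returned '', offset=17
After 6 (seek(-1, CUR)): offset=16

Answer: 19GBF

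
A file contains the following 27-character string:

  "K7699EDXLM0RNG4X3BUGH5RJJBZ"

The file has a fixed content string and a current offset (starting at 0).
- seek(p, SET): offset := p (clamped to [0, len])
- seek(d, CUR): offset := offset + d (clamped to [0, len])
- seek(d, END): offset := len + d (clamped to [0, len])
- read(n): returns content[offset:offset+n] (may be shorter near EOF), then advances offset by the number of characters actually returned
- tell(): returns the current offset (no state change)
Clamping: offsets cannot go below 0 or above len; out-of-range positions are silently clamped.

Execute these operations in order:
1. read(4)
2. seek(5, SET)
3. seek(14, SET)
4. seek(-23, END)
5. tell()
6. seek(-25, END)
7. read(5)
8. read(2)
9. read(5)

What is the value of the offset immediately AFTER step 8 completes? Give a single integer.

Answer: 9

Derivation:
After 1 (read(4)): returned 'K769', offset=4
After 2 (seek(5, SET)): offset=5
After 3 (seek(14, SET)): offset=14
After 4 (seek(-23, END)): offset=4
After 5 (tell()): offset=4
After 6 (seek(-25, END)): offset=2
After 7 (read(5)): returned '699ED', offset=7
After 8 (read(2)): returned 'XL', offset=9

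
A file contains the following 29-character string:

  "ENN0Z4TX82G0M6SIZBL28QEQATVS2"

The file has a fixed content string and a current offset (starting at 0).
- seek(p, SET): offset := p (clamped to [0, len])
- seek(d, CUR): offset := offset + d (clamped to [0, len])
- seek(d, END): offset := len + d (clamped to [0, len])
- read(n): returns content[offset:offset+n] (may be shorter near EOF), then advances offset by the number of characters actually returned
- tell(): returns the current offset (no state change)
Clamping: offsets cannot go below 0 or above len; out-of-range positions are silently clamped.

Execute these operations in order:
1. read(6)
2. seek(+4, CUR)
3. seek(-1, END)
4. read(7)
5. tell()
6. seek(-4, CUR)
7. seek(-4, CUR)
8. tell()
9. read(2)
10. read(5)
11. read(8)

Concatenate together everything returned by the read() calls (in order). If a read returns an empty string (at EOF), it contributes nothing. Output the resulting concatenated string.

Answer: ENN0Z42QEQATVS2

Derivation:
After 1 (read(6)): returned 'ENN0Z4', offset=6
After 2 (seek(+4, CUR)): offset=10
After 3 (seek(-1, END)): offset=28
After 4 (read(7)): returned '2', offset=29
After 5 (tell()): offset=29
After 6 (seek(-4, CUR)): offset=25
After 7 (seek(-4, CUR)): offset=21
After 8 (tell()): offset=21
After 9 (read(2)): returned 'QE', offset=23
After 10 (read(5)): returned 'QATVS', offset=28
After 11 (read(8)): returned '2', offset=29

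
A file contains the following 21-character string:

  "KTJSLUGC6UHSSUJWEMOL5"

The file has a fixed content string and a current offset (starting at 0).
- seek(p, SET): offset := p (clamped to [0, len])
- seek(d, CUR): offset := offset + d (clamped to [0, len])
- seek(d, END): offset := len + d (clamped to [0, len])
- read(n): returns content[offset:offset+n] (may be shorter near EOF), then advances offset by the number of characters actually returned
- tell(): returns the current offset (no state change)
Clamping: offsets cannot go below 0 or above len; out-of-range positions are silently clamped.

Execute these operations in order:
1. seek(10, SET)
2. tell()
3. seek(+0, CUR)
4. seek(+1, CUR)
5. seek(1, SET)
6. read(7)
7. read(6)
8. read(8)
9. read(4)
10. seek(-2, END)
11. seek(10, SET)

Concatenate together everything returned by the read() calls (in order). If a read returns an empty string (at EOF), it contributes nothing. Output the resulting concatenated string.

Answer: TJSLUGC6UHSSUJWEMOL5

Derivation:
After 1 (seek(10, SET)): offset=10
After 2 (tell()): offset=10
After 3 (seek(+0, CUR)): offset=10
After 4 (seek(+1, CUR)): offset=11
After 5 (seek(1, SET)): offset=1
After 6 (read(7)): returned 'TJSLUGC', offset=8
After 7 (read(6)): returned '6UHSSU', offset=14
After 8 (read(8)): returned 'JWEMOL5', offset=21
After 9 (read(4)): returned '', offset=21
After 10 (seek(-2, END)): offset=19
After 11 (seek(10, SET)): offset=10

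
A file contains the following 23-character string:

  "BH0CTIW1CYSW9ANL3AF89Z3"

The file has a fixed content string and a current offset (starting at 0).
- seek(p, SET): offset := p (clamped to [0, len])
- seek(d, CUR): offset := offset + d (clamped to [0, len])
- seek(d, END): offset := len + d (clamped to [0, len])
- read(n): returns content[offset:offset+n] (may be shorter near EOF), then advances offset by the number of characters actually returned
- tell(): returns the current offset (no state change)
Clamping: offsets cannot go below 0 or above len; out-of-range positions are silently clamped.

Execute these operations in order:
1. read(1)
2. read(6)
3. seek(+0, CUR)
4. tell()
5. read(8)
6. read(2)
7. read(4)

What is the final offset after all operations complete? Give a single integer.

After 1 (read(1)): returned 'B', offset=1
After 2 (read(6)): returned 'H0CTIW', offset=7
After 3 (seek(+0, CUR)): offset=7
After 4 (tell()): offset=7
After 5 (read(8)): returned '1CYSW9AN', offset=15
After 6 (read(2)): returned 'L3', offset=17
After 7 (read(4)): returned 'AF89', offset=21

Answer: 21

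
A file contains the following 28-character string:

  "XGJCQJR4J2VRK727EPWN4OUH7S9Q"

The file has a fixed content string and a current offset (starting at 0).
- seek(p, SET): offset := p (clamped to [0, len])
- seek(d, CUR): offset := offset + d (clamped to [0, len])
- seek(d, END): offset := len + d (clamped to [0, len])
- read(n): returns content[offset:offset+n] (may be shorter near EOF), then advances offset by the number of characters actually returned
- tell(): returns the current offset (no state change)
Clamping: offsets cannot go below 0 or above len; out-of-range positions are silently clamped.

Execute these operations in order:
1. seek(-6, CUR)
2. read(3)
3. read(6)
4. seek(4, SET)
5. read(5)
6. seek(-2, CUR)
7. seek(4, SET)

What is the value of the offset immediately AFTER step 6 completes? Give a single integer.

Answer: 7

Derivation:
After 1 (seek(-6, CUR)): offset=0
After 2 (read(3)): returned 'XGJ', offset=3
After 3 (read(6)): returned 'CQJR4J', offset=9
After 4 (seek(4, SET)): offset=4
After 5 (read(5)): returned 'QJR4J', offset=9
After 6 (seek(-2, CUR)): offset=7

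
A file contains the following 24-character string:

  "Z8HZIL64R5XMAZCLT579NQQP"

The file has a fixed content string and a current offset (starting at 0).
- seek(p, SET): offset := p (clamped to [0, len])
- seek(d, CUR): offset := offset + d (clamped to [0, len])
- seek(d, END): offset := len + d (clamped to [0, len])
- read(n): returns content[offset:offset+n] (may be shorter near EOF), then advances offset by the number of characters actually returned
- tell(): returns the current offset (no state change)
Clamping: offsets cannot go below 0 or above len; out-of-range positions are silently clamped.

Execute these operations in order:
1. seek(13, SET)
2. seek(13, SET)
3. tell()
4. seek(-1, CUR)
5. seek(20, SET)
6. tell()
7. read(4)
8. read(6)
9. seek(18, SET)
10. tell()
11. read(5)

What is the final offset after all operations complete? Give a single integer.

Answer: 23

Derivation:
After 1 (seek(13, SET)): offset=13
After 2 (seek(13, SET)): offset=13
After 3 (tell()): offset=13
After 4 (seek(-1, CUR)): offset=12
After 5 (seek(20, SET)): offset=20
After 6 (tell()): offset=20
After 7 (read(4)): returned 'NQQP', offset=24
After 8 (read(6)): returned '', offset=24
After 9 (seek(18, SET)): offset=18
After 10 (tell()): offset=18
After 11 (read(5)): returned '79NQQ', offset=23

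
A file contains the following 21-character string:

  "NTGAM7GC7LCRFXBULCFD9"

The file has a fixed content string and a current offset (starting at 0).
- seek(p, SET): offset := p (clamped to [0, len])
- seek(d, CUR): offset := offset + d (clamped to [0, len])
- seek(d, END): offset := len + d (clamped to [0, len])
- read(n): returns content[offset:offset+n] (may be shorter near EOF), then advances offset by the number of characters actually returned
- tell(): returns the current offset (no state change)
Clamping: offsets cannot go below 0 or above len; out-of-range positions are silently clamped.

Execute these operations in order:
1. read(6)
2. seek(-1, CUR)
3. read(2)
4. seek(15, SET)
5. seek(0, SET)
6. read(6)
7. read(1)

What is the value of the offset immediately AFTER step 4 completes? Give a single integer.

After 1 (read(6)): returned 'NTGAM7', offset=6
After 2 (seek(-1, CUR)): offset=5
After 3 (read(2)): returned '7G', offset=7
After 4 (seek(15, SET)): offset=15

Answer: 15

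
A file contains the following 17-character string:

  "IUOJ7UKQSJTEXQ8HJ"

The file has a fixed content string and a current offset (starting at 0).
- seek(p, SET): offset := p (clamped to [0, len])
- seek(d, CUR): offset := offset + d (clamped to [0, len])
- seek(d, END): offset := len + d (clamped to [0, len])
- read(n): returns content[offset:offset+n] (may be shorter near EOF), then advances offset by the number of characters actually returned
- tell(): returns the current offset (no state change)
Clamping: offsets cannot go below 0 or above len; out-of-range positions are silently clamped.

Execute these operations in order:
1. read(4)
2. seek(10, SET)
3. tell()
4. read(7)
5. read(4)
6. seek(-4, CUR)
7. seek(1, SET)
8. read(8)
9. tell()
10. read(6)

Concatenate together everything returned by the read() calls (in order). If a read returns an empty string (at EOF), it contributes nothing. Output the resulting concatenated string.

Answer: IUOJTEXQ8HJUOJ7UKQSJTEXQ8

Derivation:
After 1 (read(4)): returned 'IUOJ', offset=4
After 2 (seek(10, SET)): offset=10
After 3 (tell()): offset=10
After 4 (read(7)): returned 'TEXQ8HJ', offset=17
After 5 (read(4)): returned '', offset=17
After 6 (seek(-4, CUR)): offset=13
After 7 (seek(1, SET)): offset=1
After 8 (read(8)): returned 'UOJ7UKQS', offset=9
After 9 (tell()): offset=9
After 10 (read(6)): returned 'JTEXQ8', offset=15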